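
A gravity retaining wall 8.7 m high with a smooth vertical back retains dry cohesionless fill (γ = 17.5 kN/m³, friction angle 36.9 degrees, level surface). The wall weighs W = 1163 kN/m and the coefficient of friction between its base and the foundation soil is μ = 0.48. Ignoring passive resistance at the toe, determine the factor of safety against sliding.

3.38

K_a = tan²(45° − 36.9°/2) = 0.2497.
P_a = ½K_aγH² = 0.5×0.2497×17.5×8.7² = 165.4 kN/m, acting at H/3 = 2.900 m above the base.
FS_sliding = μW / P_a = 0.48×1163 / 165.4 = 3.376.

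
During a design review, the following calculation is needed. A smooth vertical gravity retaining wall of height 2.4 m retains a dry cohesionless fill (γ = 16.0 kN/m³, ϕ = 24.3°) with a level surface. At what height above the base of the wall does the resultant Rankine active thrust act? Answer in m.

0.800 m

K_a = 0.4169.
The pressure distribution is triangular, so the resultant acts at H/3 above the base = 2.4/3 = 0.8000 m.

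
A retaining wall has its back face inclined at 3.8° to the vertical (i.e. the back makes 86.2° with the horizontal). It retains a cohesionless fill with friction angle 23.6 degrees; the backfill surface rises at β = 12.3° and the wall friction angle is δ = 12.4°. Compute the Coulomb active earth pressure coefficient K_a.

K_a = sin²(α+φ) / [sin²α · sin(α−δ) · (1 + √{sin(φ+δ)sin(φ−β) / (sin(α−δ)sin(α+β))})²].
With α = 86.2°, φ = 23.6°, δ = 12.4°, β = 12.3°: K_a = 0.5094.

0.509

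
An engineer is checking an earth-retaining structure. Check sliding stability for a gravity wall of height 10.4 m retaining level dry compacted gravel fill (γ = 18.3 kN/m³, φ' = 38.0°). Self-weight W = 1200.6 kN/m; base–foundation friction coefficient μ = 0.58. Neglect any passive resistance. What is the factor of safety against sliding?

2.96

K_a = tan²(45° − 38.0°/2) = 0.2379.
P_a = ½K_aγH² = 0.5×0.2379×18.3×10.4² = 235.4 kN/m, acting at H/3 = 3.467 m above the base.
FS_sliding = μW / P_a = 0.58×1200.6 / 235.4 = 2.958.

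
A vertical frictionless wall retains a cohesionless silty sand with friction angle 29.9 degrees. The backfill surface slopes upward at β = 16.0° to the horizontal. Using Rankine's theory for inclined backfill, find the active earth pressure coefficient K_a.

K_a = cos β · (cos β − √(cos²β − cos²φ)) / (cos β + √(cos²β − cos²φ)).
cos β = 0.9613, cos φ = 0.8669, √(cos²β − cos²φ) = 0.4153.
K_a = 0.9613 × (0.9613 − 0.4153)/(0.9613 + 0.4153) = 0.3812.

0.381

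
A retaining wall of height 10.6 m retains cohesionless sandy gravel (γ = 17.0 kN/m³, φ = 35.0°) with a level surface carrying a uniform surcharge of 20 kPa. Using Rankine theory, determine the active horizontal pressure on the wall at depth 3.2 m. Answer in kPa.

K_a = (1 − sin φ)/(1 + sin φ) = 0.2710.
σ_v = γz + q = 17.0 × 3.2 + 20 = 74.40 kPa.
σ_h = K_a σ_v = 0.2710 × 74.40 = 20.16 kPa.

20.2 kPa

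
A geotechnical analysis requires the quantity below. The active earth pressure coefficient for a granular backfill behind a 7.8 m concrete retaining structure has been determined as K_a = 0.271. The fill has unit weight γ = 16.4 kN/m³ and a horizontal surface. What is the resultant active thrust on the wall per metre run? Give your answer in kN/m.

P = ½ K_a γ H² = 0.5 × 0.271 × 16.4 × 7.8² = 135.2 kN/m.

135 kN/m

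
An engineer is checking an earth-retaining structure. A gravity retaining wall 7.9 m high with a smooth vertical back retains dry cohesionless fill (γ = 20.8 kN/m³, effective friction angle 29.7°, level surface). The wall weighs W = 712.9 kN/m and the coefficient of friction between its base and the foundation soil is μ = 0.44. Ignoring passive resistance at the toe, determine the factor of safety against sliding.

K_a = tan²(45° − 29.7°/2) = 0.3374.
P_a = ½K_aγH² = 0.5×0.3374×20.8×7.9² = 219.0 kN/m, acting at H/3 = 2.633 m above the base.
FS_sliding = μW / P_a = 0.44×712.9 / 219.0 = 1.432.

1.43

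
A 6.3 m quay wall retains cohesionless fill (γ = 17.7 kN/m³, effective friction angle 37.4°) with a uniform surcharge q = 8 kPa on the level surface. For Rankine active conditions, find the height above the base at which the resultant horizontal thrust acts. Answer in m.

2.23 m

K_a = 0.2443.
Triangular part P₁ = ½K_aγH² = 85.80 at H/3 = 2.100 m; rectangular part P₂ = K_a q H = 12.31 at H/2 = 3.150 m.
ȳ = (P₁·2.100 + P₂·3.150)/(P₁+P₂) = 2.232 m.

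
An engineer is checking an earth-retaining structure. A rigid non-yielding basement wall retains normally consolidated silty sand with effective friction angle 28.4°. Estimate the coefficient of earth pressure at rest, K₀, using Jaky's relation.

K₀ = 1 − sin φ' = 1 − sin 28.4° = 0.5244.

0.524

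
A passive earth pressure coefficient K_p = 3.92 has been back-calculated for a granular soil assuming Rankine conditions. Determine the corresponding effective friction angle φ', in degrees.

36.4°

K_p = (1+sin φ)/(1−sin φ) ⇒ sin φ = (K_p − 1)/(K_p + 1) = 0.5935.
φ = arcsin(0.5935) = 36.41°.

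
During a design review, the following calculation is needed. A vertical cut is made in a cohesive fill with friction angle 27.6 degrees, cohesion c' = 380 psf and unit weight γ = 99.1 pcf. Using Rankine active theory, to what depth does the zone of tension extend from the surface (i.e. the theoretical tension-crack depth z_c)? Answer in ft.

K_a = tan²(45° − 27.6°/2) = 0.3668; √K_a = 0.6056.
The active pressure is zero where K_a γ z = 2c√K_a, so z_c = 2c/(γ√K_a) = 2×380/(99.1×0.6056) = 12.66 ft.

12.7 ft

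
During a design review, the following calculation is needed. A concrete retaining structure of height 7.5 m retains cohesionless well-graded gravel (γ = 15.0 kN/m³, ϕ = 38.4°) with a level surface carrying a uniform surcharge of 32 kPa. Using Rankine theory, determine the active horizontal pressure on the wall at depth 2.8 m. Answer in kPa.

K_a = (1 − sin φ)/(1 + sin φ) = 0.2337.
σ_v = γz + q = 15.0 × 2.8 + 32 = 74.00 kPa.
σ_h = K_a σ_v = 0.2337 × 74.00 = 17.29 kPa.

17.3 kPa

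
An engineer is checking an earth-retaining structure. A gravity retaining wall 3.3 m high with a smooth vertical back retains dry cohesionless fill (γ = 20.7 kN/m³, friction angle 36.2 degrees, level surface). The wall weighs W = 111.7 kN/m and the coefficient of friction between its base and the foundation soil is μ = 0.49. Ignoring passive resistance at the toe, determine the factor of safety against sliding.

1.89

K_a = tan²(45° − 36.2°/2) = 0.2574.
P_a = ½K_aγH² = 0.5×0.2574×20.7×3.3² = 29.01 kN/m, acting at H/3 = 1.100 m above the base.
FS_sliding = μW / P_a = 0.49×111.7 / 29.01 = 1.887.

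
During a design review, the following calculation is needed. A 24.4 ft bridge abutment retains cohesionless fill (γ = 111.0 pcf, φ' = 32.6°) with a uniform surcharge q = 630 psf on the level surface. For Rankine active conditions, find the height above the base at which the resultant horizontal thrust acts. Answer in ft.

9.42 ft

K_a = 0.2997.
Triangular part P₁ = ½K_aγH² = 9904 at H/3 = 8.133 ft; rectangular part P₂ = K_a q H = 4608 at H/2 = 12.20 ft.
ȳ = (P₁·8.133 + P₂·12.20)/(P₁+P₂) = 9.425 ft.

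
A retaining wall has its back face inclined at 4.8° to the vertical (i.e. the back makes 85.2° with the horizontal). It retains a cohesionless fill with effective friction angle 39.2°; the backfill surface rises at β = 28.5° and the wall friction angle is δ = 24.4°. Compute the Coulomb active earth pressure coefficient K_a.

K_a = sin²(α+φ) / [sin²α · sin(α−δ) · (1 + √{sin(φ+δ)sin(φ−β) / (sin(α−δ)sin(α+β))})²].
With α = 85.2°, φ = 39.2°, δ = 24.4°, β = 28.5°: K_a = 0.3704.

0.370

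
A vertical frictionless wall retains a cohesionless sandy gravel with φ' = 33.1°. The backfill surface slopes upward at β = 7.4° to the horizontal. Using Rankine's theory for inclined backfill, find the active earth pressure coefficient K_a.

K_a = cos β · (cos β − √(cos²β − cos²φ)) / (cos β + √(cos²β − cos²φ)).
cos β = 0.9917, cos φ = 0.8377, √(cos²β − cos²φ) = 0.5307.
K_a = 0.9917 × (0.9917 − 0.5307)/(0.9917 + 0.5307) = 0.3003.

0.300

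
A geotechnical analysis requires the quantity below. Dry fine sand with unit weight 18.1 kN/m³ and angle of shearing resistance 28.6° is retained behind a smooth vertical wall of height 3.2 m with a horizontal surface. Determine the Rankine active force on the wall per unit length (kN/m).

32.7 kN/m

K_a = tan²(45° − φ/2) = 0.3525.
P_a = ½ K_a γ H² = 0.5 × 0.3525 × 18.1 × 3.2² = 32.67 kN/m.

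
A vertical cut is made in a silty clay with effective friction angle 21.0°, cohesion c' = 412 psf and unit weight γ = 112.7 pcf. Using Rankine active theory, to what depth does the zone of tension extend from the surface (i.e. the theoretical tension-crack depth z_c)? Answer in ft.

K_a = tan²(45° − 21.0°/2) = 0.4724; √K_a = 0.6873.
The active pressure is zero where K_a γ z = 2c√K_a, so z_c = 2c/(γ√K_a) = 2×412/(112.7×0.6873) = 10.64 ft.

10.6 ft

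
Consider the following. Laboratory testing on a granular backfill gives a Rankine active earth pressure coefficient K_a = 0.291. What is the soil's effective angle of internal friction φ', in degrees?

33.3°

K_a = tan²(45° − φ/2) ⇒ 45° − φ/2 = arctan(√0.291) = 28.34°.
φ = 2(45° − 28.34°) = 33.31°.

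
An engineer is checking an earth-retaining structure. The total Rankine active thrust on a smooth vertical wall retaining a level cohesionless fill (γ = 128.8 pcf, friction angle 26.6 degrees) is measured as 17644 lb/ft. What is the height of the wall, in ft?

K_a = 0.3814. P_a = ½ K_a γ H² ⇒ H = √(2P_a/(K_a γ)).
H = √(2×17644/(0.3814×128.8)) = 26.80 ft.

26.8 ft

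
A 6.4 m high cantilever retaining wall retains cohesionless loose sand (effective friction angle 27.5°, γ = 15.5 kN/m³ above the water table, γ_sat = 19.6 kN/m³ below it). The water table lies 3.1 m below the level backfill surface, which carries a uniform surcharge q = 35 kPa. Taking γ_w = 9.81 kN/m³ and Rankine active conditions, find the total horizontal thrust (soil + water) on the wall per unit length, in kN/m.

K_a = tan²(45° − φ/2) = 0.3682.
γ' = 19.6 − 9.81 = 9.790 kN/m³. h₂ = H − d_w = 3.3 m.
σ'_h: at surface K_a·q = 12.89; at WT K_a(q+γd_w) = 30.58; at base K_a(q+γd_w+γ'h₂) = 42.48 kPa.
P₁ = ½(12.89+30.58)×3.1 = 67.38; P₂ = ½(30.58+42.48)×3.3 = 120.5; P_w = ½γ_w h₂² = 53.42.
Total = 67.38+120.5+53.42 = 241.3 kN/m.

241 kN/m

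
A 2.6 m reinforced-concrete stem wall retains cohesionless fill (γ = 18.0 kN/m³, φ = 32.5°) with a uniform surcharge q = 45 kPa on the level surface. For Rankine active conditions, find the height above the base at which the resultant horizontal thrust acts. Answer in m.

K_a = 0.3010.
Triangular part P₁ = ½K_aγH² = 18.31 at H/3 = 0.8667 m; rectangular part P₂ = K_a q H = 35.21 at H/2 = 1.300 m.
ȳ = (P₁·0.8667 + P₂·1.300)/(P₁+P₂) = 1.152 m.

1.15 m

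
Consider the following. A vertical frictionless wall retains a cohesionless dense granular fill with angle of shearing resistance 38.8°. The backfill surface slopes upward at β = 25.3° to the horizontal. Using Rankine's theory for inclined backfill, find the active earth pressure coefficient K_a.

0.296

K_a = cos β · (cos β − √(cos²β − cos²φ)) / (cos β + √(cos²β − cos²φ)).
cos β = 0.9041, cos φ = 0.7793, √(cos²β − cos²φ) = 0.4583.
K_a = 0.9041 × (0.9041 − 0.4583)/(0.9041 + 0.4583) = 0.2959.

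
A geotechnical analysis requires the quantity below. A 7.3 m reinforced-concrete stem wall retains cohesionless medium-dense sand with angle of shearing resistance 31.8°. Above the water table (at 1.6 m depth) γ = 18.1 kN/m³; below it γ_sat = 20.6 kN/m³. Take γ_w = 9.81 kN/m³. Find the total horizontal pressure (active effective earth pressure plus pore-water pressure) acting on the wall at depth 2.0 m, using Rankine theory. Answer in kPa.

K_a = (1 − sin φ)/(1 + sin φ) = 0.3098.
γ' = 20.6 − 9.81 = 10.79 kN/m³.
Effective vertical stress at 2.0 m: σ'_v = 18.1×1.6 + 10.79×0.400 = 33.28 kPa.
σ'_h = K_a σ'_v = 0.3098 × 33.28 = 10.31 kPa; u = γ_w × 0.400 = 3.924 kPa.
Total σ_h = 10.31 + 3.924 = 14.23 kPa.

14.2 kPa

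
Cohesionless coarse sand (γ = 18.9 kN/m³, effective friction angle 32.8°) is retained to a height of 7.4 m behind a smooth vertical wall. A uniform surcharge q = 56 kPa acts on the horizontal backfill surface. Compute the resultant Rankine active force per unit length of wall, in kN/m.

K_a = tan²(45° − φ/2) = 0.2973.
Soil triangle: ½ K_a γ H² = 0.5×0.2973×18.9×7.4² = 153.8 kN/m.
Surcharge rectangle: K_a q H = 0.2973×56×7.4 = 123.2 kN/m.
Total = 153.8 + 123.2 = 277.0 kN/m.

277 kN/m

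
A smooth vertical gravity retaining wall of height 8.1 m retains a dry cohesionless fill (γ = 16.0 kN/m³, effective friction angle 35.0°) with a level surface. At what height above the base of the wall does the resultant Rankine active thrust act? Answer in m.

K_a = 0.2710.
The pressure distribution is triangular, so the resultant acts at H/3 above the base = 8.1/3 = 2.700 m.

2.70 m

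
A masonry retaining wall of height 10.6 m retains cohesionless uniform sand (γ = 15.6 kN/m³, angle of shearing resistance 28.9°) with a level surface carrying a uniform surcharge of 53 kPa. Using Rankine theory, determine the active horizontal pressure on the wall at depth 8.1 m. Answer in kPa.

K_a = (1 − sin φ)/(1 + sin φ) = 0.3484.
σ_v = γz + q = 15.6 × 8.1 + 53 = 179.4 kPa.
σ_h = K_a σ_v = 0.3484 × 179.4 = 62.48 kPa.

62.5 kPa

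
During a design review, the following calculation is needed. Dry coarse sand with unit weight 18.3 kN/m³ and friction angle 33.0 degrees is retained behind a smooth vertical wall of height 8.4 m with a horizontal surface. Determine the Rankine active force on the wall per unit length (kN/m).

190 kN/m

K_a = tan²(45° − φ/2) = 0.2948.
P_a = ½ K_a γ H² = 0.5 × 0.2948 × 18.3 × 8.4² = 190.3 kN/m.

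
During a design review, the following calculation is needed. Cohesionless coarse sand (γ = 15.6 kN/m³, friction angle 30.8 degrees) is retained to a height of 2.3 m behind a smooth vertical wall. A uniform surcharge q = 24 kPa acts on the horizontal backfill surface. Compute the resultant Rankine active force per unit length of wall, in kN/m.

31.1 kN/m

K_a = tan²(45° − φ/2) = 0.3227.
Soil triangle: ½ K_a γ H² = 0.5×0.3227×15.6×2.3² = 13.32 kN/m.
Surcharge rectangle: K_a q H = 0.3227×24×2.3 = 17.81 kN/m.
Total = 13.32 + 17.81 = 31.13 kN/m.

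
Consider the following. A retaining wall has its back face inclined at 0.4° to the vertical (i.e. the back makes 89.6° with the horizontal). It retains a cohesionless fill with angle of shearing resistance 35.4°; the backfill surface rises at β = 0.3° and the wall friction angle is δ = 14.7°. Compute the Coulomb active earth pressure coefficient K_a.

K_a = sin²(α+φ) / [sin²α · sin(α−δ) · (1 + √{sin(φ+δ)sin(φ−β) / (sin(α−δ)sin(α+β))})²].
With α = 89.6°, φ = 35.4°, δ = 14.7°, β = 0.3°: K_a = 0.2475.

0.247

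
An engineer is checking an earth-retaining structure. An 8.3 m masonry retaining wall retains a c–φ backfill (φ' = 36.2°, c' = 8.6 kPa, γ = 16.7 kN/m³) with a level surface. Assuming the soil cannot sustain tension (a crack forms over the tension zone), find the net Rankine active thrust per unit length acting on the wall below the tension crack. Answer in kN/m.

84.5 kN/m

K_a = 0.2574; √K_a = 0.5073.
Tension-crack depth z_c = 2c/(γ√K_a) = 2×8.6/(16.7×0.5073) = 2.030 m.
σ_a at base = K_a γ H − 2c√K_a = 0.2574×16.7×8.3 − 2×8.6×0.5073 = 26.95 kPa.
P_a = ½ × 26.95 × (H − z_c) = 0.5×26.95×6.270 = 84.49 kN/m.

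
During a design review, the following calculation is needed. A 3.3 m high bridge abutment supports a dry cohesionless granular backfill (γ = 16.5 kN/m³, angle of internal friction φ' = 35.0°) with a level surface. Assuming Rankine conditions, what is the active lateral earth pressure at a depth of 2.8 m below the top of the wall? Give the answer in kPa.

K_a = (1 − sin φ)/(1 + sin φ) = 0.2710.
σ_h = K_a γ z = 0.2710 × 16.5 × 2.8 = 12.52 kPa.

12.5 kPa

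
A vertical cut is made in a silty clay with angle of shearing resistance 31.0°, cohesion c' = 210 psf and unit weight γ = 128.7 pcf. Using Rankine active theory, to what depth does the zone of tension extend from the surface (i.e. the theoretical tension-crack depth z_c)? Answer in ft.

K_a = tan²(45° − 31.0°/2) = 0.3201; √K_a = 0.5658.
The active pressure is zero where K_a γ z = 2c√K_a, so z_c = 2c/(γ√K_a) = 2×210/(128.7×0.5658) = 5.768 ft.

5.77 ft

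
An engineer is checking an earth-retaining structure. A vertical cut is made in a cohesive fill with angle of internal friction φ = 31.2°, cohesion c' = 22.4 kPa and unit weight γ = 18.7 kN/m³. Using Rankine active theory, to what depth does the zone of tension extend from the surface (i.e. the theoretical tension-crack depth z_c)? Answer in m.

K_a = tan²(45° − 31.2°/2) = 0.3175; √K_a = 0.5635.
The active pressure is zero where K_a γ z = 2c√K_a, so z_c = 2c/(γ√K_a) = 2×22.4/(18.7×0.5635) = 4.252 m.

4.25 m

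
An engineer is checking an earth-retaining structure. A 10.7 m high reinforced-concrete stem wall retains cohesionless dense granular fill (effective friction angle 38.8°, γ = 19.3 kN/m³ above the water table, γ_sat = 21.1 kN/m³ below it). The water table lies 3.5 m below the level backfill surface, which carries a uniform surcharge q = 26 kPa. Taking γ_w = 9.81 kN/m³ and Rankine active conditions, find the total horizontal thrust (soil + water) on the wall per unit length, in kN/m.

K_a = tan²(45° − φ/2) = 0.2296.
γ' = 21.1 − 9.81 = 11.29 kN/m³. h₂ = H − d_w = 7.2 m.
σ'_h: at surface K_a·q = 5.968; at WT K_a(q+γd_w) = 21.47; at base K_a(q+γd_w+γ'h₂) = 40.14 kPa.
P₁ = ½(5.968+21.47)×3.5 = 48.03; P₂ = ½(21.47+40.14)×7.2 = 221.8; P_w = ½γ_w h₂² = 254.3.
Total = 48.03+221.8+254.3 = 524.1 kN/m.

524 kN/m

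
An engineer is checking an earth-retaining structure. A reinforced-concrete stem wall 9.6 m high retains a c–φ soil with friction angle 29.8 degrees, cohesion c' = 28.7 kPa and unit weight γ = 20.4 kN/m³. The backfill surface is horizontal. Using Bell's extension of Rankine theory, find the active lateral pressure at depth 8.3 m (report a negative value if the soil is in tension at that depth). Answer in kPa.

23.6 kPa

K_a = (1 − sin φ)/(1 + sin φ) = 0.3360.
σ_a = K_a γ z − 2c√K_a = 0.3360×20.4×8.3 − 2×28.7×0.5797 = 23.62 kPa.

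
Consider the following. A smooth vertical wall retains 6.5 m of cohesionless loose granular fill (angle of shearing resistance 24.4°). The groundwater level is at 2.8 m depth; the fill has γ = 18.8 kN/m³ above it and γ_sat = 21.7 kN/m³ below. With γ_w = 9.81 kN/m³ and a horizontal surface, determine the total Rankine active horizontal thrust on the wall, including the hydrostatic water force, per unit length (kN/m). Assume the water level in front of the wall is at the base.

K_a = tan²(45° − φ/2) = 0.4153.
γ' = 21.7 − 9.81 = 11.89 kN/m³. Depth below WT = 3.7 m.
σ'_h at WT = K_a γ d_w = 21.86 kPa; at base = 21.86 + K_a γ' × 3.7 = 40.13 kPa.
P₁ (0–2.8 m) = ½×21.86×2.8 = 30.61. P₂ (2.8–6.5 m) = ½(21.86+40.13)×3.7 = 114.7.
P_w = ½ γ_w h₂² = 0.5×9.81×3.7² = 67.15. Total = 30.61+114.7+67.15 = 212.5 kN/m.

212 kN/m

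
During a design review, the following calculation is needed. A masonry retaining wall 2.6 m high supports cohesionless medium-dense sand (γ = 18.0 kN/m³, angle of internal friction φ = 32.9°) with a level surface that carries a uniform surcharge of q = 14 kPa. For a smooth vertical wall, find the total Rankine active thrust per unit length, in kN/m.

28.8 kN/m

K_a = tan²(45° − φ/2) = 0.2960.
Soil triangle: ½ K_a γ H² = 0.5×0.2960×18.0×2.6² = 18.01 kN/m.
Surcharge rectangle: K_a q H = 0.2960×14×2.6 = 10.78 kN/m.
Total = 18.01 + 10.78 = 28.79 kN/m.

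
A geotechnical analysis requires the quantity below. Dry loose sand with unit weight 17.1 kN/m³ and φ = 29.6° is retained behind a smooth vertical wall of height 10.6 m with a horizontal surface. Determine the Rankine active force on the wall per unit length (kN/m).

325 kN/m

K_a = tan²(45° − φ/2) = 0.3387.
P_a = ½ K_a γ H² = 0.5 × 0.3387 × 17.1 × 10.6² = 325.4 kN/m.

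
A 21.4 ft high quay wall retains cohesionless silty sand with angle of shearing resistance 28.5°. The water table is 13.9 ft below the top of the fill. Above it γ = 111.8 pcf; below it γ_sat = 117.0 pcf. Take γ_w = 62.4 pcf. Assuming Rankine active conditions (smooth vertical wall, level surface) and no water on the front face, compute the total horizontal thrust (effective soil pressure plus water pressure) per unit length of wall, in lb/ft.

K_a = tan²(45° − φ/2) = 0.3540.
γ' = 117.0 − 62.4 = 54.60 pcf. Depth below WT = 7.5 ft.
σ'_h at WT = K_a γ d_w = 550.0 psf; at base = 550.0 + K_a γ' × 7.5 = 695.0 psf.
P₁ (0–13.9 ft) = ½×550.0×13.9 = 3823. P₂ (13.9–21.4 ft) = ½(550.0+695.0)×7.5 = 4669.
P_w = ½ γ_w h₂² = 0.5×62.4×7.5² = 1755. Total = 3823+4669+1755 = 10250 lb/ft.

10200 lb/ft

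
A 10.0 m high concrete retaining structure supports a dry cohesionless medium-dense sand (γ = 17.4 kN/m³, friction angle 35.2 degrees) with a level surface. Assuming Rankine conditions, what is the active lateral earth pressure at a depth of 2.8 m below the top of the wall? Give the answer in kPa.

K_a = (1 − sin φ)/(1 + sin φ) = 0.2687.
σ_h = K_a γ z = 0.2687 × 17.4 × 2.8 = 13.09 kPa.

13.1 kPa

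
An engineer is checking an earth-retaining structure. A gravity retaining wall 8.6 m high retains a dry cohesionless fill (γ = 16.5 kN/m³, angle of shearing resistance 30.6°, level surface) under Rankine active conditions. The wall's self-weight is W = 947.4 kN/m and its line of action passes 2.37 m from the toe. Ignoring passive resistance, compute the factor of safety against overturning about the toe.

3.95

K_a = tan²(45° − 30.6°/2) = 0.3253.
P_a = ½K_aγH² = 0.5×0.3253×16.5×8.6² = 198.5 kN/m, acting at H/3 = 2.867 m above the base.
Overturning moment M_o = P_a × H/3 = 198.5 × 2.867 = 569.1.
Resisting moment M_r = W × 2.37 = 947.4 × 2.37 = 2245.
FS_overturning = M_r/M_o = 2245/569.1 = 3.946.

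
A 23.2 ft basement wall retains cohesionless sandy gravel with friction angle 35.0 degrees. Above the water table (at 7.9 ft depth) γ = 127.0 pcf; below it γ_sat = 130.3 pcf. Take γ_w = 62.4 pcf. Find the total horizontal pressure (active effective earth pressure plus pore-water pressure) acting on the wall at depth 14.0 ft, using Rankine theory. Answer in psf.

K_a = (1 − sin φ)/(1 + sin φ) = 0.2710.
γ' = 130.3 − 62.4 = 67.90 pcf.
Effective vertical stress at 14.0 ft: σ'_v = 127.0×7.9 + 67.90×6.10 = 1417 psf.
σ'_h = K_a σ'_v = 0.2710 × 1417 = 384.1 psf; u = γ_w × 6.10 = 380.6 psf.
Total σ_h = 384.1 + 380.6 = 764.8 psf.

765 psf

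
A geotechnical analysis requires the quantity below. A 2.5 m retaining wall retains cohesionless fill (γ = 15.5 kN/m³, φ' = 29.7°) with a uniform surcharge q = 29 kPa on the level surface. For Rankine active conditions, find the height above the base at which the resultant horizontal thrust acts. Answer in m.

1.08 m

K_a = 0.3374.
Triangular part P₁ = ½K_aγH² = 16.34 at H/3 = 0.8333 m; rectangular part P₂ = K_a q H = 24.46 at H/2 = 1.250 m.
ȳ = (P₁·0.8333 + P₂·1.250)/(P₁+P₂) = 1.083 m.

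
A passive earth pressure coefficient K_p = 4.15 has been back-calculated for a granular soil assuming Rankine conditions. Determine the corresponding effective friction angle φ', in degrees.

37.7°

K_p = (1+sin φ)/(1−sin φ) ⇒ sin φ = (K_p − 1)/(K_p + 1) = 0.6117.
φ = arcsin(0.6117) = 37.71°.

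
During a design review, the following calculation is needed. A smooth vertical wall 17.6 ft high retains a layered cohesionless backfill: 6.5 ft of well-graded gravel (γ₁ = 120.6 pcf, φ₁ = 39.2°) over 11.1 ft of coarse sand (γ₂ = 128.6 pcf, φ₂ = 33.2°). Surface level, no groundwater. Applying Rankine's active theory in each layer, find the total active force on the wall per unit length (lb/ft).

K_a1 = tan²(45°−39.2°/2) = 0.2255; K_a2 = tan²(45°−33.2°/2) = 0.2924.
Layer 1: σ at base = K_a1 γ₁ h₁ = 176.7 psf; P₁ = ½×176.7×6.5 = 574.4.
Layer 2: σ_v at top = γ₁h₁ = 783.9; σ_h top = K_a2×783.9 = 229.2; σ_h base = K_a2×(783.9+128.6×11.1) = 646.5.
P₂ = ½(229.2+646.5)×11.1 = 4860. Total P_a = 574.4+4860 = 5434 lb/ft.

5430 lb/ft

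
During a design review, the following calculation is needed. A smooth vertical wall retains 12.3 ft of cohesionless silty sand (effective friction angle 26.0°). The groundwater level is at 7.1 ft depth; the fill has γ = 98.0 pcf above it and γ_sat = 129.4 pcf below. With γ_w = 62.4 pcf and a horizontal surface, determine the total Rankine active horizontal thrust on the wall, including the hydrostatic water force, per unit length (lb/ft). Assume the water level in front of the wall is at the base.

3570 lb/ft

K_a = tan²(45° − φ/2) = 0.3905.
γ' = 129.4 − 62.4 = 67.00 pcf. Depth below WT = 5.2 ft.
σ'_h at WT = K_a γ d_w = 271.7 psf; at base = 271.7 + K_a γ' × 5.2 = 407.7 psf.
P₁ (0–7.1 ft) = ½×271.7×7.1 = 964.5. P₂ (7.1–12.3 ft) = ½(271.7+407.7)×5.2 = 1766.
P_w = ½ γ_w h₂² = 0.5×62.4×5.2² = 843.6. Total = 964.5+1766+843.6 = 3575 lb/ft.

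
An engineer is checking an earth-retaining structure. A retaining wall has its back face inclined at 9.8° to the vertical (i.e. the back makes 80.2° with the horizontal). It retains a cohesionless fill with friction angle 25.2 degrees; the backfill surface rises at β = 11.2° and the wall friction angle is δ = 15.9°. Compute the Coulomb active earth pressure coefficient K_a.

0.527

K_a = sin²(α+φ) / [sin²α · sin(α−δ) · (1 + √{sin(φ+δ)sin(φ−β) / (sin(α−δ)sin(α+β))})²].
With α = 80.2°, φ = 25.2°, δ = 15.9°, β = 11.2°: K_a = 0.5267.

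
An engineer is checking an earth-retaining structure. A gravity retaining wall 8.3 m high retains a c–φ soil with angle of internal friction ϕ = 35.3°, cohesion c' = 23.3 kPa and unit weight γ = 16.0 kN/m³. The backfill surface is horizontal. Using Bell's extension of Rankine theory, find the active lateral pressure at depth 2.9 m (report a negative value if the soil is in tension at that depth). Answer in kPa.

K_a = (1 − sin φ)/(1 + sin φ) = 0.2675.
σ_a = K_a γ z − 2c√K_a = 0.2675×16.0×2.9 − 2×23.3×0.5172 = -11.69 kPa.

-11.7 kPa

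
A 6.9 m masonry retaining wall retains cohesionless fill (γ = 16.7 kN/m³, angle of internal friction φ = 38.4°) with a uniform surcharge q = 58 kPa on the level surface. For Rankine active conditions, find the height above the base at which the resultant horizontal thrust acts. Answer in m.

2.88 m

K_a = 0.2337.
Triangular part P₁ = ½K_aγH² = 92.90 at H/3 = 2.300 m; rectangular part P₂ = K_a q H = 93.52 at H/2 = 3.450 m.
ȳ = (P₁·2.300 + P₂·3.450)/(P₁+P₂) = 2.877 m.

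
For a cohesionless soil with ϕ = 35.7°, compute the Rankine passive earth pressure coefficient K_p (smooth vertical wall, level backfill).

3.80

K_p = (1 + sin φ)/(1 − sin φ) = tan²(45° + 35.7°/2) = 3.802.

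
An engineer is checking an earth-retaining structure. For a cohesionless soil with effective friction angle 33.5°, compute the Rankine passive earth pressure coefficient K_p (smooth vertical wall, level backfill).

3.46

K_p = (1 + sin φ)/(1 − sin φ) = tan²(45° + 33.5°/2) = 3.464.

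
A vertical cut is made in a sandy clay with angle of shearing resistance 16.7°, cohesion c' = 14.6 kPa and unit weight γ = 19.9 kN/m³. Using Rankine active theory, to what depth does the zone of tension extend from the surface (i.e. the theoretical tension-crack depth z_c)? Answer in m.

K_a = tan²(45° − 16.7°/2) = 0.5536; √K_a = 0.7440.
The active pressure is zero where K_a γ z = 2c√K_a, so z_c = 2c/(γ√K_a) = 2×14.6/(19.9×0.7440) = 1.972 m.

1.97 m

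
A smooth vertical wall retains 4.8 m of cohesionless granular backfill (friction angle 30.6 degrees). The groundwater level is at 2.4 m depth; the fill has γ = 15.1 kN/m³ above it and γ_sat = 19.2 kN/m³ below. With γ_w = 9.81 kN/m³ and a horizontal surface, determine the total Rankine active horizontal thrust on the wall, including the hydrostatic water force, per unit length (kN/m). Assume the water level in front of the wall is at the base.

K_a = tan²(45° − φ/2) = 0.3253.
γ' = 19.2 − 9.81 = 9.390 kN/m³. Depth below WT = 2.4 m.
σ'_h at WT = K_a γ d_w = 11.79 kPa; at base = 11.79 + K_a γ' × 2.4 = 19.12 kPa.
P₁ (0–2.4 m) = ½×11.79×2.4 = 14.15. P₂ (2.4–4.8 m) = ½(11.79+19.12)×2.4 = 37.10.
P_w = ½ γ_w h₂² = 0.5×9.81×2.4² = 28.25. Total = 14.15+37.10+28.25 = 79.50 kN/m.

79.5 kN/m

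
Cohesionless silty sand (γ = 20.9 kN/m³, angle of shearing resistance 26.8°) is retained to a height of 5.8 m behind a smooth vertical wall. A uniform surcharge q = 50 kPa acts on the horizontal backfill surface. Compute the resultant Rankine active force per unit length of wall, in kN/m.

243 kN/m

K_a = tan²(45° − φ/2) = 0.3785.
Soil triangle: ½ K_a γ H² = 0.5×0.3785×20.9×5.8² = 133.0 kN/m.
Surcharge rectangle: K_a q H = 0.3785×50×5.8 = 109.8 kN/m.
Total = 133.0 + 109.8 = 242.8 kN/m.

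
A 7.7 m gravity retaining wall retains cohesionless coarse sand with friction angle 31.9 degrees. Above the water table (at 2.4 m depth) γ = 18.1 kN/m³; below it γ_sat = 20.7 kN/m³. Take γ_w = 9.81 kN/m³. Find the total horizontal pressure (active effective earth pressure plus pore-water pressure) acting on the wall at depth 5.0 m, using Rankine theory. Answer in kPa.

47.6 kPa

K_a = (1 − sin φ)/(1 + sin φ) = 0.3085.
γ' = 20.7 − 9.81 = 10.89 kN/m³.
Effective vertical stress at 5.0 m: σ'_v = 18.1×2.4 + 10.89×2.60 = 71.75 kPa.
σ'_h = K_a σ'_v = 0.3085 × 71.75 = 22.14 kPa; u = γ_w × 2.60 = 25.51 kPa.
Total σ_h = 22.14 + 25.51 = 47.64 kPa.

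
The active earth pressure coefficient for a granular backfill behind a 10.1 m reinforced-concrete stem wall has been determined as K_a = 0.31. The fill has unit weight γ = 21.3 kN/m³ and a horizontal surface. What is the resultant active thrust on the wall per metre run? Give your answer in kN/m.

337 kN/m

P = ½ K_a γ H² = 0.5 × 0.31 × 21.3 × 10.1² = 336.8 kN/m.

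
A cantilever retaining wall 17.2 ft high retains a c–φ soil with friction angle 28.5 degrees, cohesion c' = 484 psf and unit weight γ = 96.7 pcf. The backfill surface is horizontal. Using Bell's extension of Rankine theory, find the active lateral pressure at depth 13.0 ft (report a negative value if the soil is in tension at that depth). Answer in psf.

K_a = (1 − sin φ)/(1 + sin φ) = 0.3540.
σ_a = K_a γ z − 2c√K_a = 0.3540×96.7×13.0 − 2×484×0.5949 = -130.9 psf.

-131 psf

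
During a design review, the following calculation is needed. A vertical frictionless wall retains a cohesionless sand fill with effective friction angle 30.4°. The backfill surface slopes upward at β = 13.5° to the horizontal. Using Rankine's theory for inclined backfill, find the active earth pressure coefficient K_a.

K_a = cos β · (cos β − √(cos²β − cos²φ)) / (cos β + √(cos²β − cos²φ)).
cos β = 0.9724, cos φ = 0.8625, √(cos²β − cos²φ) = 0.4490.
K_a = 0.9724 × (0.9724 − 0.4490)/(0.9724 + 0.4490) = 0.3581.

0.358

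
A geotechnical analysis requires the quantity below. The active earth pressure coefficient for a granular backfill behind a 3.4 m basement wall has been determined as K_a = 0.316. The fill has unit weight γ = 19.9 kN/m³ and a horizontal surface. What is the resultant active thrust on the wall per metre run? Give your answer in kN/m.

P = ½ K_a γ H² = 0.5 × 0.316 × 19.9 × 3.4² = 36.35 kN/m.

36.3 kN/m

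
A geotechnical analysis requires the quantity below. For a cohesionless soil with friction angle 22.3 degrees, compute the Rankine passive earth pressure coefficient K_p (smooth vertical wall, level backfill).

K_p = (1 + sin φ)/(1 − sin φ) = tan²(45° + 22.3°/2) = 2.223.

2.22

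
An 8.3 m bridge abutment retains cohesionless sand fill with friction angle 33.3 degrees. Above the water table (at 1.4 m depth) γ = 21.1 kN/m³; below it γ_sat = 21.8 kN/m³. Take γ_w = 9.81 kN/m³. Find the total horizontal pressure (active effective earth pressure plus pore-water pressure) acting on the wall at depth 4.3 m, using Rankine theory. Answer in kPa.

47.2 kPa

K_a = (1 − sin φ)/(1 + sin φ) = 0.2911.
γ' = 21.8 − 9.81 = 11.99 kN/m³.
Effective vertical stress at 4.3 m: σ'_v = 21.1×1.4 + 11.99×2.90 = 64.31 kPa.
σ'_h = K_a σ'_v = 0.2911 × 64.31 = 18.72 kPa; u = γ_w × 2.90 = 28.45 kPa.
Total σ_h = 18.72 + 28.45 = 47.17 kPa.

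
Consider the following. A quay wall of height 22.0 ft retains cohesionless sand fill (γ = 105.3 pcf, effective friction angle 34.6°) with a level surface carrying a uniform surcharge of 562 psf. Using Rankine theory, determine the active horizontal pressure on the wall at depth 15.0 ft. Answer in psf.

K_a = (1 − sin φ)/(1 + sin φ) = 0.2756.
σ_v = γz + q = 105.3 × 15.0 + 562 = 2142 psf.
σ_h = K_a σ_v = 0.2756 × 2142 = 590.3 psf.

590 psf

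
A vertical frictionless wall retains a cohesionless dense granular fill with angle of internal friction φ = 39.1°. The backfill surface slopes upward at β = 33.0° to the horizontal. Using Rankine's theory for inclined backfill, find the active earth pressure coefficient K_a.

K_a = cos β · (cos β − √(cos²β − cos²φ)) / (cos β + √(cos²β − cos²φ)).
cos β = 0.8387, cos φ = 0.7760, √(cos²β − cos²φ) = 0.3180.
K_a = 0.8387 × (0.8387 − 0.3180)/(0.8387 + 0.3180) = 0.3775.

0.378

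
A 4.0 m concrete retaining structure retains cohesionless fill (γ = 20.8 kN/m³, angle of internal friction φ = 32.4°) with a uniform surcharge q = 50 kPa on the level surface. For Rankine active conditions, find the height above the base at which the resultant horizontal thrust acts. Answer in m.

1.70 m

K_a = 0.3022.
Triangular part P₁ = ½K_aγH² = 50.29 at H/3 = 1.333 m; rectangular part P₂ = K_a q H = 60.45 at H/2 = 2.000 m.
ȳ = (P₁·1.333 + P₂·2.000)/(P₁+P₂) = 1.697 m.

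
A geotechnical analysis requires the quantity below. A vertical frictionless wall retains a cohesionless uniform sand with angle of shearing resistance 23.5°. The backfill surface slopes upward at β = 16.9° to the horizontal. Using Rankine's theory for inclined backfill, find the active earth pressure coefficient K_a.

0.532

K_a = cos β · (cos β − √(cos²β − cos²φ)) / (cos β + √(cos²β − cos²φ)).
cos β = 0.9568, cos φ = 0.9171, √(cos²β − cos²φ) = 0.2729.
K_a = 0.9568 × (0.9568 − 0.2729)/(0.9568 + 0.2729) = 0.5321.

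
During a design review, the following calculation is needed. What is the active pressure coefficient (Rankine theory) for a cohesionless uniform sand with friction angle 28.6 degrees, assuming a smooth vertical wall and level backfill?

0.353

K_a = (1 − sin φ)/(1 + sin φ) = (1 − sin 28.6°)/(1 + sin 28.6°) = 0.3525.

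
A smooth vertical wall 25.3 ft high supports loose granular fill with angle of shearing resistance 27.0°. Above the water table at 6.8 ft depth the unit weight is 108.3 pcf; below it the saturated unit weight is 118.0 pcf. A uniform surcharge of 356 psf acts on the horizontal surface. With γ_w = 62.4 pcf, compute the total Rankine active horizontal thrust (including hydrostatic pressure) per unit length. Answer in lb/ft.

23700 lb/ft

K_a = tan²(45° − φ/2) = 0.3755.
γ' = 118.0 − 62.4 = 55.60 pcf. h₂ = H − d_w = 18.5 ft.
σ'_h: at surface K_a·q = 133.7; at WT K_a(q+γd_w) = 410.2; at base K_a(q+γd_w+γ'h₂) = 796.5 psf.
P₁ = ½(133.7+410.2)×6.8 = 1849; P₂ = ½(410.2+796.5)×18.5 = 11160; P_w = ½γ_w h₂² = 10680.
Total = 1849+11160+10680 = 23690 lb/ft.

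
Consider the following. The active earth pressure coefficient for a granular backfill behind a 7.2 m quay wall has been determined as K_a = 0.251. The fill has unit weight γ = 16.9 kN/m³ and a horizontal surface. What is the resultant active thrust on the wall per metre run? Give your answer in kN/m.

110 kN/m

P = ½ K_a γ H² = 0.5 × 0.251 × 16.9 × 7.2² = 110.0 kN/m.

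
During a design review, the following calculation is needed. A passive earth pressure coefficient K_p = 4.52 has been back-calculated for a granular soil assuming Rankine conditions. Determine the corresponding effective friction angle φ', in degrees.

39.6°

K_p = (1+sin φ)/(1−sin φ) ⇒ sin φ = (K_p − 1)/(K_p + 1) = 0.6377.
φ = arcsin(0.6377) = 39.62°.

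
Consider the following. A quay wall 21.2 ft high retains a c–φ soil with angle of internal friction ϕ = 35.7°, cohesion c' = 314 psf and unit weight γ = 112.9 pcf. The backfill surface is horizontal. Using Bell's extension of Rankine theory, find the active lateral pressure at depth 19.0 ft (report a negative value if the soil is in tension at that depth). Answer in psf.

K_a = (1 − sin φ)/(1 + sin φ) = 0.2630.
σ_a = K_a γ z − 2c√K_a = 0.2630×112.9×19.0 − 2×314×0.5128 = 242.1 psf.

242 psf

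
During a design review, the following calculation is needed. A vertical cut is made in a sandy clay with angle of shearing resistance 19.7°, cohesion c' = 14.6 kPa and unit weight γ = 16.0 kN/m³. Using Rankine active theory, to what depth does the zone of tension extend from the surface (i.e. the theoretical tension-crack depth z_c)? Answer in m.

2.59 m

K_a = tan²(45° − 19.7°/2) = 0.4958; √K_a = 0.7041.
The active pressure is zero where K_a γ z = 2c√K_a, so z_c = 2c/(γ√K_a) = 2×14.6/(16.0×0.7041) = 2.592 m.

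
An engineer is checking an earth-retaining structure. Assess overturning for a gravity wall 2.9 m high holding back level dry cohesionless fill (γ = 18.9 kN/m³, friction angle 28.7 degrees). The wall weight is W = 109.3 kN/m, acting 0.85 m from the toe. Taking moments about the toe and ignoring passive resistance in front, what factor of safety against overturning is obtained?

K_a = tan²(45° − 28.7°/2) = 0.3511.
P_a = ½K_aγH² = 0.5×0.3511×18.9×2.9² = 27.91 kN/m, acting at H/3 = 0.9667 m above the base.
Overturning moment M_o = P_a × H/3 = 27.91 × 0.9667 = 26.98.
Resisting moment M_r = W × 0.85 = 109.3 × 0.85 = 92.91.
FS_overturning = M_r/M_o = 92.91/26.98 = 3.444.

3.44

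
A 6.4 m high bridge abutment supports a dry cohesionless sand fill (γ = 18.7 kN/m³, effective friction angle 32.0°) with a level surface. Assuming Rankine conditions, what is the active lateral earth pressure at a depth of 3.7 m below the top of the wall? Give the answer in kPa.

21.3 kPa

K_a = (1 − sin φ)/(1 + sin φ) = 0.3073.
σ_h = K_a γ z = 0.3073 × 18.7 × 3.7 = 21.26 kPa.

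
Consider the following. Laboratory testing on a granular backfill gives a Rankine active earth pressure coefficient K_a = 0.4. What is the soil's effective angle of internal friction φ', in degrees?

K_a = tan²(45° − φ/2) ⇒ 45° − φ/2 = arctan(√0.4) = 32.31°.
φ = 2(45° − 32.31°) = 25.38°.

25.4°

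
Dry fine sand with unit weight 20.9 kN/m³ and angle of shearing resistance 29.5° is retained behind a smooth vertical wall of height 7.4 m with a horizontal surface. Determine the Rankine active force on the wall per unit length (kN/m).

195 kN/m

K_a = tan²(45° − φ/2) = 0.3401.
P_a = ½ K_a γ H² = 0.5 × 0.3401 × 20.9 × 7.4² = 194.6 kN/m.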